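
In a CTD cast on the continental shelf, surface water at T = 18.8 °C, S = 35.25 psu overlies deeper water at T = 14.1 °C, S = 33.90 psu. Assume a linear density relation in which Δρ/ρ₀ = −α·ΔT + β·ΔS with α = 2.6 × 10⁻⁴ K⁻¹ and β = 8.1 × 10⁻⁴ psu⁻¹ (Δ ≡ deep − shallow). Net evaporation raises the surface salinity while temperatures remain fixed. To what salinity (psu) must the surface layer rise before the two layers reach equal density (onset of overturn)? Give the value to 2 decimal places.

35.41 psu

Neutral buoyancy requires −α(T_deep − T_surf) + β(S_deep − S_surf′) = 0.
S_surf′ = S_deep − (α/β)·ΔT = 33.90 − (2.6 × 10⁻⁴/8.1 × 10⁻⁴)·(-4.7) = 35.4086 psu.
Increase required: 35.4086 − 35.25 = 0.1586 psu.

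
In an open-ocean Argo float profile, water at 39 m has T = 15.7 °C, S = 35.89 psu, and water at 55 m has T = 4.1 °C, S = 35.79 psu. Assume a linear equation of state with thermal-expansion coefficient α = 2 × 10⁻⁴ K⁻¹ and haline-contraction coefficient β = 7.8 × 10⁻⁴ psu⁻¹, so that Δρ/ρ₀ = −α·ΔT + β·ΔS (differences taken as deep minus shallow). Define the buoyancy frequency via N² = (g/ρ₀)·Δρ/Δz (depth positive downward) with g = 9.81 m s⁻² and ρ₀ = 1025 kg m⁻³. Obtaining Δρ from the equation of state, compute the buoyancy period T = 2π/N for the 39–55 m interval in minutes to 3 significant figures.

2.82 min

ΔT = -11.6 K, ΔS = -0.10 psu (deep − shallow).
Δρ/ρ₀ = −αΔT + βΔS = 2.32 × 10⁻³ − 7.80 × 10⁻⁵ = 2.242 × 10⁻³, so Δρ ≈ 2.298 kg m⁻³.
N² = (g/ρ₀)·Δρ/Δz = g·(Δρ/ρ₀)/Δz = 9.81 × 2.242 × 10⁻³ / 16 = 1.3746 × 10⁻³ s⁻².
N = √(1.3746 × 10⁻³) = 0.037076 rad s⁻¹ → T = 2π/N = 169.47 s = 2.8245 min ≈ 2.82 min.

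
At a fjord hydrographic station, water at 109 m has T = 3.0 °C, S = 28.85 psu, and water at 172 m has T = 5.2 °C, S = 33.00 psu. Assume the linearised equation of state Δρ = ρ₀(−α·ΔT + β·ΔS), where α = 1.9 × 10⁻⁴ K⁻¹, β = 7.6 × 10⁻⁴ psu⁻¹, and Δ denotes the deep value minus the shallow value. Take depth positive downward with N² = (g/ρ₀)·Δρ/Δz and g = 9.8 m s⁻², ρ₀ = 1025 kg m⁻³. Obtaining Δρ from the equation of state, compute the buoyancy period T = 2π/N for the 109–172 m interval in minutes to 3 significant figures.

ΔT = +2.2 K, ΔS = +4.15 psu (deep − shallow).
Δρ/ρ₀ = −αΔT + βΔS = -4.18 × 10⁻⁴ + 3.154 × 10⁻³ = 2.736 × 10⁻³, so Δρ ≈ 2.804 kg m⁻³.
N² = (g/ρ₀)·Δρ/Δz = g·(Δρ/ρ₀)/Δz = 9.8 × 2.736 × 10⁻³ / 63 = 4.2560 × 10⁻⁴ s⁻².
N = √(4.2560 × 10⁻⁴) = 0.020630 rad s⁻¹ → T = 2π/N = 304.57 s = 5.0762 min ≈ 5.08 min.

5.08 min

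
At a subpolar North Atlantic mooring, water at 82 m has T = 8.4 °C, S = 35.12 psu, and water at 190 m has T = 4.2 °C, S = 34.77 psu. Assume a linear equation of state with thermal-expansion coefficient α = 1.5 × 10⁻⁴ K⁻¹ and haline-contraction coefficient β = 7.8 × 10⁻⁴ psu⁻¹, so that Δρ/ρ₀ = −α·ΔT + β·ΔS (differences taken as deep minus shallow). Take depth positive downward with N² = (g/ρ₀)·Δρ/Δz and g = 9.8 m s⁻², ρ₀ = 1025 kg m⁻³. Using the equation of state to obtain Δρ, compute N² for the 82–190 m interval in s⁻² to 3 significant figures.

ΔT = -4.2 K, ΔS = -0.35 psu (deep − shallow).
Δρ/ρ₀ = −αΔT + βΔS = 6.30 × 10⁻⁴ − 2.73 × 10⁻⁴ = 3.57 × 10⁻⁴, so Δρ ≈ 0.3659 kg m⁻³.
N² = (g/ρ₀)·Δρ/Δz = g·(Δρ/ρ₀)/Δz = 9.8 × 3.57 × 10⁻⁴ / 108 = 3.2394 × 10⁻⁵ s⁻² ≈ 3.24 × 10⁻⁵ s⁻².

3.24 × 10⁻⁵ s⁻²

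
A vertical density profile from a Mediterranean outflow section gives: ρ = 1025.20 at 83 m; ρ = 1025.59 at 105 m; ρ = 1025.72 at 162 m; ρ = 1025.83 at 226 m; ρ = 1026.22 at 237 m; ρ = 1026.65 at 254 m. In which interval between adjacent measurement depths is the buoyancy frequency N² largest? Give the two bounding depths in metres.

226–237 m

Compute the density gradient over each adjacent pair:
  83–105 m: Δρ/Δz = 0.39/22 = 0.018 kg m⁻⁴
  105–162 m: Δρ/Δz = 0.13/57 = 2.3 × 10⁻³ kg m⁻⁴
  162–226 m: Δρ/Δz = 0.11/64 = 1.7 × 10⁻³ kg m⁻⁴
  226–237 m: Δρ/Δz = 0.39/11 = 0.035 kg m⁻⁴
  237–254 m: Δρ/Δz = 0.43/17 = 0.025 kg m⁻⁴
The largest gradient is in the 226–237 m interval — the pycnocline.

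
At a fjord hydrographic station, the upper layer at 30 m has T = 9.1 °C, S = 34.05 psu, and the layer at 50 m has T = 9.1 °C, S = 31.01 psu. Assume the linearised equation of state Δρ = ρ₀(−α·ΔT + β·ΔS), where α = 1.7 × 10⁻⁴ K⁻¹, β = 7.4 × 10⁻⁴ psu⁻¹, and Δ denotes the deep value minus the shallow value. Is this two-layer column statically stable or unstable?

unstable

ΔT = 9.1 − 9.1 = +0.0 K and ΔS = 31.01 − 34.05 = -3.04 psu (deep − shallow).
−αΔT = 0; βΔS = -2.2496 × 10⁻³; sum Δρ/ρ₀ = -2.2496 × 10⁻³.
Δρ/ρ₀ < 0, so Δρ < 0: deeper water is lighter → statically unstable; the column would overturn.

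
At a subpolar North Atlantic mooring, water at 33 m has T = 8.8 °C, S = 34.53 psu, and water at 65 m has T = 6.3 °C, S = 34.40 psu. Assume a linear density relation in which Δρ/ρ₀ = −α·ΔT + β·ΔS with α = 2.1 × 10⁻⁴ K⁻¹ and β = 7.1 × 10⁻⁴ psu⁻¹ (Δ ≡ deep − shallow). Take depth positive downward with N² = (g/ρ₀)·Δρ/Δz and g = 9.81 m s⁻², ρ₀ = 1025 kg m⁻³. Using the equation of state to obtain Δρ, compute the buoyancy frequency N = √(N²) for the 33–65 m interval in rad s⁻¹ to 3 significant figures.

ΔT = -2.5 K, ΔS = -0.13 psu (deep − shallow).
Δρ/ρ₀ = −αΔT + βΔS = 5.25 × 10⁻⁴ − 9.23 × 10⁻⁵ = 4.327 × 10⁻⁴, so Δρ ≈ 0.4435 kg m⁻³.
N² = (g/ρ₀)·Δρ/Δz = g·(Δρ/ρ₀)/Δz = 9.81 × 4.327 × 10⁻⁴ / 32 = 1.3265 × 10⁻⁴ s⁻².
N = √(1.3265 × 10⁻⁴) = 0.011517 rad s⁻¹ ≈ 0.0115 rad s⁻¹.

0.0115 rad s⁻¹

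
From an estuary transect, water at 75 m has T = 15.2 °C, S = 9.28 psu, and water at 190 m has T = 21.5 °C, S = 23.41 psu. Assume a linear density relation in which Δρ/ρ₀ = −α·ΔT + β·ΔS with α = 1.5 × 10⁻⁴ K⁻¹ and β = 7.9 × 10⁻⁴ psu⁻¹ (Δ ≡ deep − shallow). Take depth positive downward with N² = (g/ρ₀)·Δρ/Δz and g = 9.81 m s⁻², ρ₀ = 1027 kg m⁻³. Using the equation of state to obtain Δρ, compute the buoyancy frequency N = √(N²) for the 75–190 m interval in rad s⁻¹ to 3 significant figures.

0.0295 rad s⁻¹

ΔT = +6.3 K, ΔS = +14.13 psu (deep − shallow).
Δρ/ρ₀ = −αΔT + βΔS = -9.45 × 10⁻⁴ + 0.0111627 = 0.0102177, so Δρ ≈ 10.49 kg m⁻³.
N² = (g/ρ₀)·Δρ/Δz = g·(Δρ/ρ₀)/Δz = 9.81 × 0.0102177 / 115 = 8.7161 × 10⁻⁴ s⁻².
N = √(8.7161 × 10⁻⁴) = 0.029523 rad s⁻¹ ≈ 0.0295 rad s⁻¹.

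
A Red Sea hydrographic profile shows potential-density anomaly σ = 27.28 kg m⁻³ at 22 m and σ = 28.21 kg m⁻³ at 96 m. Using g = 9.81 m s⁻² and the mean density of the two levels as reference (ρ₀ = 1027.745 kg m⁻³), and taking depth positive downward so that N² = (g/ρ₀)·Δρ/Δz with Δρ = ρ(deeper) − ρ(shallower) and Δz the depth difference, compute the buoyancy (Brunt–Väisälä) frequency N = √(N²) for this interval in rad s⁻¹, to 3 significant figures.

0.0110 rad s⁻¹

Δρ = 1028.21 − 1027.28 = 0.93 kg m⁻³ over Δz = 96 − 22 = 74 m.
N² = (9.81/1027.745) × (0.93/74) = 1.1996 × 10⁻⁴ s⁻².
N = √(1.1996 × 10⁻⁴) = 0.010953 rad s⁻¹ ≈ 0.0110 rad s⁻¹.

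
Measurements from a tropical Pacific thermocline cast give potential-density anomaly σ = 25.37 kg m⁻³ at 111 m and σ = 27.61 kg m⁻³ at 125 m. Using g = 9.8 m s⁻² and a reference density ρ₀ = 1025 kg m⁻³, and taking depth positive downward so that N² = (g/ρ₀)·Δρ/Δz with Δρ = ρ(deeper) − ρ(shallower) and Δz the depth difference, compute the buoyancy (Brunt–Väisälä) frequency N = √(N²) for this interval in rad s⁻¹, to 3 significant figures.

Δρ = 1027.61 − 1025.37 = 2.24 kg m⁻³ over Δz = 125 − 111 = 14 m.
N² = (9.8/1025) × (2.24/14) = 1.5298 × 10⁻³ s⁻².
N = √(1.5298 × 10⁻³) = 0.039113 rad s⁻¹ ≈ 0.0391 rad s⁻¹.
N² > 0, so the interval is statically stable.

0.0391 rad s⁻¹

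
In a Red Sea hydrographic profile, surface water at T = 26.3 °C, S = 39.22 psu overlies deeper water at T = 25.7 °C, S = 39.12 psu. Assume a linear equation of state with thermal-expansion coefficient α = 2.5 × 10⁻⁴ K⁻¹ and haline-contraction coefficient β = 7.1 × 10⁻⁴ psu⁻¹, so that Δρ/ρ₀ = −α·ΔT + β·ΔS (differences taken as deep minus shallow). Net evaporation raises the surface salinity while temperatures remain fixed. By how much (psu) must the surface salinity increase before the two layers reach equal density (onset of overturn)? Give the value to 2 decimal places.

0.11 psu

Neutral buoyancy requires −α(T_deep − T_surf) + β(S_deep − S_surf′) = 0.
S_surf′ = S_deep − (α/β)·ΔT = 39.12 − (2.5 × 10⁻⁴/7.1 × 10⁻⁴)·(-0.6) = 39.3313 psu.
Increase required: 39.3313 − 39.22 = 0.1113 psu.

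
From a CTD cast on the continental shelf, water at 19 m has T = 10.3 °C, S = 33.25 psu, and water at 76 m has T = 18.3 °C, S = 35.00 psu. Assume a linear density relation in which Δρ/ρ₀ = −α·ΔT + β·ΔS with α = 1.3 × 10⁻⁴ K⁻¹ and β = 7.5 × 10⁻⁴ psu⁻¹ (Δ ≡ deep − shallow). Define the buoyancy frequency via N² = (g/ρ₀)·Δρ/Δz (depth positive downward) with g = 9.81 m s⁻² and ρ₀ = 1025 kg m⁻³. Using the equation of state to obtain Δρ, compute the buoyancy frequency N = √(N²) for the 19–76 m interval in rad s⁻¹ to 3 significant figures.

ΔT = +8.0 K, ΔS = +1.75 psu (deep − shallow).
Δρ/ρ₀ = −αΔT + βΔS = -1.04 × 10⁻³ + 1.3125 × 10⁻³ = 2.725 × 10⁻⁴, so Δρ ≈ 0.2793 kg m⁻³.
N² = (g/ρ₀)·Δρ/Δz = g·(Δρ/ρ₀)/Δz = 9.81 × 2.725 × 10⁻⁴ / 57 = 4.6899 × 10⁻⁵ s⁻².
N = √(4.6899 × 10⁻⁵) = 6.8483 × 10⁻³ rad s⁻¹ ≈ 6.85 × 10⁻³ rad s⁻¹.

6.85 × 10⁻³ rad s⁻¹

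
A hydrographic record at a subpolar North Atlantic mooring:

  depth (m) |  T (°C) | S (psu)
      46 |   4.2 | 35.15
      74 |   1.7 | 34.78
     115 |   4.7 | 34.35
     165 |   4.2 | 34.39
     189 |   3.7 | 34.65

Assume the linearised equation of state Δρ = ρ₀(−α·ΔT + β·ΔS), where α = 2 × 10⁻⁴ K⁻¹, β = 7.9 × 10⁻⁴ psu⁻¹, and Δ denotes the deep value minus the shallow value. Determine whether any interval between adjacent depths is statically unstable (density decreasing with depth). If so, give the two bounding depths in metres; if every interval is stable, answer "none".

74–115 m

Evaluate Δρ/ρ₀ = −αΔT + βΔS across each adjacent pair:
  46–74 m: −αΔT+βΔS = −(2 × 10⁻⁴)(-2.5)+(7.9 × 10⁻⁴)(-0.37) = 2.1 × 10⁻⁴ → stable
  74–115 m: −αΔT+βΔS = −(2 × 10⁻⁴)(+3.0)+(7.9 × 10⁻⁴)(-0.43) = -9.4 × 10⁻⁴ → UNSTABLE
  115–165 m: −αΔT+βΔS = −(2 × 10⁻⁴)(-0.5)+(7.9 × 10⁻⁴)(+0.04) = 1.3 × 10⁻⁴ → stable
  165–189 m: −αΔT+βΔS = −(2 × 10⁻⁴)(-0.5)+(7.9 × 10⁻⁴)(+0.26) = 3.1 × 10⁻⁴ → stable
The 74–115 m interval has Δρ < 0: lighter water underlies denser water.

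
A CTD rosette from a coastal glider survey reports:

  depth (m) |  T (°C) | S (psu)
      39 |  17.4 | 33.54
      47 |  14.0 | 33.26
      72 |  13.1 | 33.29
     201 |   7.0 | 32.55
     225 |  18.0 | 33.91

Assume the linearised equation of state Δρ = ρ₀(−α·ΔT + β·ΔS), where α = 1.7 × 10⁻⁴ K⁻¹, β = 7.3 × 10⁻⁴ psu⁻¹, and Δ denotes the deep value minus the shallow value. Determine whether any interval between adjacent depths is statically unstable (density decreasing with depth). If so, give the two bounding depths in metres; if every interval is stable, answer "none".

Evaluate Δρ/ρ₀ = −αΔT + βΔS across each adjacent pair:
  39–47 m: −αΔT+βΔS = −(1.7 × 10⁻⁴)(-3.4)+(7.3 × 10⁻⁴)(-0.28) = 3.7 × 10⁻⁴ → stable
  47–72 m: −αΔT+βΔS = −(1.7 × 10⁻⁴)(-0.9)+(7.3 × 10⁻⁴)(+0.03) = 1.7 × 10⁻⁴ → stable
  72–201 m: −αΔT+βΔS = −(1.7 × 10⁻⁴)(-6.1)+(7.3 × 10⁻⁴)(-0.74) = 5.0 × 10⁻⁴ → stable
  201–225 m: −αΔT+βΔS = −(1.7 × 10⁻⁴)(+11.0)+(7.3 × 10⁻⁴)(+1.36) = -8.8 × 10⁻⁴ → UNSTABLE
The 201–225 m interval has Δρ < 0: lighter water underlies denser water.

201–225 m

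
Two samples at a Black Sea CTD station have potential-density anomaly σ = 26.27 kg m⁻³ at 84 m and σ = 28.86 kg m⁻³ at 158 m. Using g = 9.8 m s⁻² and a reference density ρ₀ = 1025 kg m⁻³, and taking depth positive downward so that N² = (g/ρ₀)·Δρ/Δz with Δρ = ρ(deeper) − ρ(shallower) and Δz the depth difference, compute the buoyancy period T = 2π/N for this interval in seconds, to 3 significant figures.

343 s

Δρ = 1028.86 − 1026.27 = 2.59 kg m⁻³ over Δz = 158 − 84 = 74 m.
N² = (9.8/1025) × (2.59/74) = 3.3463 × 10⁻⁴ s⁻².
N = √(3.3463 × 10⁻⁴) = 0.018293 rad s⁻¹, so T = 2π/N = 343.47 s ≈ 343 s.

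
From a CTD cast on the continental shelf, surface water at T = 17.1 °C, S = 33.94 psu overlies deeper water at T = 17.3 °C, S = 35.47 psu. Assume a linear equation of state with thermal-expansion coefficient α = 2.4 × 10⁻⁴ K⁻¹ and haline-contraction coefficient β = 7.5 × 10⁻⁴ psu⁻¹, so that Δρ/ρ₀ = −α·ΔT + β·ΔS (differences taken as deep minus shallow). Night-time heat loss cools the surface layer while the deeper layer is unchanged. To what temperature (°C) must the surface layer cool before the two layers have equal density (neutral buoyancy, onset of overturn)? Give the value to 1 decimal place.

Neutral buoyancy requires Δρ = 0, i.e. −α(T_deep − T_surf′) + β(S_deep − S_surf) = 0.
T_surf′ = T_deep − (β/α)·ΔS = 17.3 − (7.5 × 10⁻⁴/2.4 × 10⁻⁴)·(+1.53) = 12.519 °C.
Cooling required: 17.1 − (12.519) = 4.581 °C.

12.5 °C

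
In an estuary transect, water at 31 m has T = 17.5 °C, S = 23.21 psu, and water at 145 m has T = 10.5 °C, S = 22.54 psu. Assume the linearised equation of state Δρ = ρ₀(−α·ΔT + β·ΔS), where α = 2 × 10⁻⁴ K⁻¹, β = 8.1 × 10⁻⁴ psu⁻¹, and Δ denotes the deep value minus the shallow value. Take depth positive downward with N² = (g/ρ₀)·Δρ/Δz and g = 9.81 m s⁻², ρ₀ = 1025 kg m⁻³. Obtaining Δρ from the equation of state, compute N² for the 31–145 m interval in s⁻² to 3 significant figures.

ΔT = -7.0 K, ΔS = -0.67 psu (deep − shallow).
Δρ/ρ₀ = −αΔT + βΔS = 1.40 × 10⁻³ − 5.427 × 10⁻⁴ = 8.573 × 10⁻⁴, so Δρ ≈ 0.8787 kg m⁻³.
N² = (g/ρ₀)·Δρ/Δz = g·(Δρ/ρ₀)/Δz = 9.81 × 8.573 × 10⁻⁴ / 114 = 7.3773 × 10⁻⁵ s⁻² ≈ 7.38 × 10⁻⁵ s⁻².

7.38 × 10⁻⁵ s⁻²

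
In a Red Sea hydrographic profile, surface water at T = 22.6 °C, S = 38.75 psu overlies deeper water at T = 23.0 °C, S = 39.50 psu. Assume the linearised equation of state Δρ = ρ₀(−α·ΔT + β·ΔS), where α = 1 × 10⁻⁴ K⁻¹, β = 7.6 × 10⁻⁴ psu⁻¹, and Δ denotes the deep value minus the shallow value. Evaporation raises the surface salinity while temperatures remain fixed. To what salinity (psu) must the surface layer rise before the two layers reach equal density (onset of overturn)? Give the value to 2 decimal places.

Neutral buoyancy requires −α(T_deep − T_surf) + β(S_deep − S_surf′) = 0.
S_surf′ = S_deep − (α/β)·ΔT = 39.50 − (1 × 10⁻⁴/7.6 × 10⁻⁴)·(+0.4) = 39.4474 psu.
Increase required: 39.4474 − 38.75 = 0.6974 psu.

39.45 psu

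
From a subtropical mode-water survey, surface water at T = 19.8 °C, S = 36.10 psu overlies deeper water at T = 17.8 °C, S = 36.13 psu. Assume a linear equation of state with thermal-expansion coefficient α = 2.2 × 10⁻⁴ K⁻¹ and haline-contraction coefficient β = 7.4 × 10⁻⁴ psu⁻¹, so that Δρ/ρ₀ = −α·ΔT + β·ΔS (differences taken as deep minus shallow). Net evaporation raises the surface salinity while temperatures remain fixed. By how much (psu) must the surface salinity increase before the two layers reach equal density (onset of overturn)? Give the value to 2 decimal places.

0.62 psu

Neutral buoyancy requires −α(T_deep − T_surf) + β(S_deep − S_surf′) = 0.
S_surf′ = S_deep − (α/β)·ΔT = 36.13 − (2.2 × 10⁻⁴/7.4 × 10⁻⁴)·(-2.0) = 36.7246 psu.
Increase required: 36.7246 − 36.10 = 0.6246 psu.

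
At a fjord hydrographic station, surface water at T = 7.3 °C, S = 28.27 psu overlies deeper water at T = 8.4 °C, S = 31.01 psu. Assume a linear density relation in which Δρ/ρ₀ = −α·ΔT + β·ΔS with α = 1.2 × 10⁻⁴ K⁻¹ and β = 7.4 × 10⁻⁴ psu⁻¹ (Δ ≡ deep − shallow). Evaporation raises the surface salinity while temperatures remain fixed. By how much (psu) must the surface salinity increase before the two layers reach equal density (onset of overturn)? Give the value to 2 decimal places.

2.56 psu

Neutral buoyancy requires −α(T_deep − T_surf) + β(S_deep − S_surf′) = 0.
S_surf′ = S_deep − (α/β)·ΔT = 31.01 − (1.2 × 10⁻⁴/7.4 × 10⁻⁴)·(+1.1) = 30.8316 psu.
Increase required: 30.8316 − 28.27 = 2.5616 psu.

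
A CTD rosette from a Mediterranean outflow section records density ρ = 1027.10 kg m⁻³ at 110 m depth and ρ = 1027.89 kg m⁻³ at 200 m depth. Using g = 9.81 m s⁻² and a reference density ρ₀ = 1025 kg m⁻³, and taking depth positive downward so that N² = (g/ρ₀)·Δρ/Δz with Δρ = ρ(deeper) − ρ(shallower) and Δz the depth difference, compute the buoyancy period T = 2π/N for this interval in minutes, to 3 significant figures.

11.4 min

Δρ = 1027.89 − 1027.10 = 0.79 kg m⁻³ over Δz = 200 − 110 = 90 m.
N² = (9.81/1025) × (0.79/90) = 8.4010 × 10⁻⁵ s⁻².
N = √(8.4010 × 10⁻⁵) = 9.1657 × 10⁻³ rad s⁻¹, so T = 2π/N = 685.51 s = 11.425 min ≈ 11.4 min.
N² > 0, so the interval is statically stable.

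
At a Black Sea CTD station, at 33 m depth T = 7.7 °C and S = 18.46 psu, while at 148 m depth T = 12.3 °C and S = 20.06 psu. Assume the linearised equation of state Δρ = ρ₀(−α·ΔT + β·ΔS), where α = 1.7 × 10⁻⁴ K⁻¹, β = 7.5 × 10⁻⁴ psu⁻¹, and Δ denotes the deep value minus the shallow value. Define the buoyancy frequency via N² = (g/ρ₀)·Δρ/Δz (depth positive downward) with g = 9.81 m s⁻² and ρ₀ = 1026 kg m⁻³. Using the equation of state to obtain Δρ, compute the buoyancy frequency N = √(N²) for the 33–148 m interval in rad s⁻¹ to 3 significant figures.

ΔT = +4.6 K, ΔS = +1.60 psu (deep − shallow).
Δρ/ρ₀ = −αΔT + βΔS = -7.82 × 10⁻⁴ + 1.20 × 10⁻³ = 4.18 × 10⁻⁴, so Δρ ≈ 0.4289 kg m⁻³.
N² = (g/ρ₀)·Δρ/Δz = g·(Δρ/ρ₀)/Δz = 9.81 × 4.18 × 10⁻⁴ / 115 = 3.5657 × 10⁻⁵ s⁻².
N = √(3.5657 × 10⁻⁵) = 5.9713 × 10⁻³ rad s⁻¹ ≈ 5.97 × 10⁻³ rad s⁻¹.

5.97 × 10⁻³ rad s⁻¹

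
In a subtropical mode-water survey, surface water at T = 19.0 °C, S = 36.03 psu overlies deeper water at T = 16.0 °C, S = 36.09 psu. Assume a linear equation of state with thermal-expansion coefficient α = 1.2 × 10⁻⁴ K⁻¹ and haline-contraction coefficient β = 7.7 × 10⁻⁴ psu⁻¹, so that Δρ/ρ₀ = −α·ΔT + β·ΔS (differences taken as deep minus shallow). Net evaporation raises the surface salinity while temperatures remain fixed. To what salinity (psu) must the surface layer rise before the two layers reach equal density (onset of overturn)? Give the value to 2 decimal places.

36.56 psu

Neutral buoyancy requires −α(T_deep − T_surf) + β(S_deep − S_surf′) = 0.
S_surf′ = S_deep − (α/β)·ΔT = 36.09 − (1.2 × 10⁻⁴/7.7 × 10⁻⁴)·(-3.0) = 36.5575 psu.
Increase required: 36.5575 − 36.03 = 0.5275 psu.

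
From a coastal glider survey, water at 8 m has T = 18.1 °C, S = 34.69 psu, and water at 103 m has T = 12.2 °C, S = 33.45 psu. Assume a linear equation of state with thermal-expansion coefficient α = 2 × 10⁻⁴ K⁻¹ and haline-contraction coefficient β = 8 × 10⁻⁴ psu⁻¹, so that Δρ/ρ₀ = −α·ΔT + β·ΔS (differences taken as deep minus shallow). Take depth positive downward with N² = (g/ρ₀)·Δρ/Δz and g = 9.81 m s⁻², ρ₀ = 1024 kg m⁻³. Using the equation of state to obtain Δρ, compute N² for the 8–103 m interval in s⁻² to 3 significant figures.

ΔT = -5.9 K, ΔS = -1.24 psu (deep − shallow).
Δρ/ρ₀ = −αΔT + βΔS = 1.18 × 10⁻³ − 9.92 × 10⁻⁴ = 1.88 × 10⁻⁴, so Δρ ≈ 0.1925 kg m⁻³.
N² = (g/ρ₀)·Δρ/Δz = g·(Δρ/ρ₀)/Δz = 9.81 × 1.88 × 10⁻⁴ / 95 = 1.9413 × 10⁻⁵ s⁻² ≈ 1.94 × 10⁻⁵ s⁻².

1.94 × 10⁻⁵ s⁻²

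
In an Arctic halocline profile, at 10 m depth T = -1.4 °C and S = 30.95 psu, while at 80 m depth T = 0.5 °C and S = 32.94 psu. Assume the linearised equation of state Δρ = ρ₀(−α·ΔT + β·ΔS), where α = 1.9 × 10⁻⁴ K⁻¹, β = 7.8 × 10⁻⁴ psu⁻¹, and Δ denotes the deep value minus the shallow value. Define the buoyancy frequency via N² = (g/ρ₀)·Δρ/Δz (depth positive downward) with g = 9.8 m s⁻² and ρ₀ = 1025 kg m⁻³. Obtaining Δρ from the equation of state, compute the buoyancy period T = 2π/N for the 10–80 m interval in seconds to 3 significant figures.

ΔT = +1.9 K, ΔS = +1.99 psu (deep − shallow).
Δρ/ρ₀ = −αΔT + βΔS = -3.61 × 10⁻⁴ + 1.5522 × 10⁻³ = 1.1912 × 10⁻³, so Δρ ≈ 1.221 kg m⁻³.
N² = (g/ρ₀)·Δρ/Δz = g·(Δρ/ρ₀)/Δz = 9.8 × 1.1912 × 10⁻³ / 70 = 1.6677 × 10⁻⁴ s⁻².
N = √(1.6677 × 10⁻⁴) = 0.012914 rad s⁻¹ → T = 2π/N = 486.54 s ≈ 487 s.

487 s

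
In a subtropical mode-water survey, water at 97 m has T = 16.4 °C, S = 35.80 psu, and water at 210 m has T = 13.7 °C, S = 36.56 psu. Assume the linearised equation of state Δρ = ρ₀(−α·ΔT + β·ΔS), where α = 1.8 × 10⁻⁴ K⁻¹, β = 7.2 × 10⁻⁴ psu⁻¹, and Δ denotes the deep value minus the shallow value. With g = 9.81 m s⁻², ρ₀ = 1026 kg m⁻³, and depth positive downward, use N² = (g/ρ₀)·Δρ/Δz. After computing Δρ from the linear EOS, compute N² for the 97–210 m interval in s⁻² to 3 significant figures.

8.97 × 10⁻⁵ s⁻²

ΔT = -2.7 K, ΔS = +0.76 psu (deep − shallow).
Δρ/ρ₀ = −αΔT + βΔS = 4.86 × 10⁻⁴ + 5.472 × 10⁻⁴ = 1.0332 × 10⁻³, so Δρ ≈ 1.060 kg m⁻³.
N² = (g/ρ₀)·Δρ/Δz = g·(Δρ/ρ₀)/Δz = 9.81 × 1.0332 × 10⁻³ / 113 = 8.9696 × 10⁻⁵ s⁻² ≈ 8.97 × 10⁻⁵ s⁻².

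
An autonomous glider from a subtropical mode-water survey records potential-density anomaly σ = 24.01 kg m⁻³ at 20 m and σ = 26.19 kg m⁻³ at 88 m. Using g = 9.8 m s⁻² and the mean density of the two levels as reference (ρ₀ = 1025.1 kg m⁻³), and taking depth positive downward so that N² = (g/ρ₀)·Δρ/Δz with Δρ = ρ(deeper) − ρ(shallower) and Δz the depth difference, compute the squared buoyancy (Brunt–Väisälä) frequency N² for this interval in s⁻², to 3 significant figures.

3.06 × 10⁻⁴ s⁻²

Δρ = 1026.19 − 1024.01 = 2.18 kg m⁻³ over Δz = 88 − 20 = 68 m.
N² = (9.8/1025.1) × (2.18/68) = 3.0648 × 10⁻⁴ s⁻² ≈ 3.06 × 10⁻⁴ s⁻².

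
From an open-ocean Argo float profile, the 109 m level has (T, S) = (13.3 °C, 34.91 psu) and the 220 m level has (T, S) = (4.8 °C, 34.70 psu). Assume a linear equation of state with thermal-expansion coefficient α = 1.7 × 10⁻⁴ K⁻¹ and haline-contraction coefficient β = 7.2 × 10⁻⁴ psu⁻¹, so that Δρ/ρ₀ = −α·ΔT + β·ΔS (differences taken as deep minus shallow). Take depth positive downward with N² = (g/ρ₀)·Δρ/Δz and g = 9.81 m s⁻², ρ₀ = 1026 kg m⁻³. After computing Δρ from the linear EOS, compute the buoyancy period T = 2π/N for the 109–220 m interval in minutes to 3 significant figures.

ΔT = -8.5 K, ΔS = -0.21 psu (deep − shallow).
Δρ/ρ₀ = −αΔT + βΔS = 1.445 × 10⁻³ − 1.512 × 10⁻⁴ = 1.2938 × 10⁻³, so Δρ ≈ 1.327 kg m⁻³.
N² = (g/ρ₀)·Δρ/Δz = g·(Δρ/ρ₀)/Δz = 9.81 × 1.2938 × 10⁻³ / 111 = 1.1434 × 10⁻⁴ s⁻².
N = √(1.1434 × 10⁻⁴) = 0.010693 rad s⁻¹ → T = 2π/N = 587.60 s = 9.7933 min ≈ 9.79 min.

9.79 min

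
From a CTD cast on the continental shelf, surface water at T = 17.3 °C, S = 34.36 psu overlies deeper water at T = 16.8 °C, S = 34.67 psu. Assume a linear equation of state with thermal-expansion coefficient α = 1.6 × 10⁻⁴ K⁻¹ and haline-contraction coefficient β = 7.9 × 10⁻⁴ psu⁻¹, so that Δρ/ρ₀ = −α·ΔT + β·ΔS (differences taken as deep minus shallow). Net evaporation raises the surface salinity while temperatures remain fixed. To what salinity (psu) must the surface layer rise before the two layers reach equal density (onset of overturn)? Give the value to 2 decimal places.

34.77 psu

Neutral buoyancy requires −α(T_deep − T_surf) + β(S_deep − S_surf′) = 0.
S_surf′ = S_deep − (α/β)·ΔT = 34.67 − (1.6 × 10⁻⁴/7.9 × 10⁻⁴)·(-0.5) = 34.7713 psu.
Increase required: 34.7713 − 34.36 = 0.4113 psu.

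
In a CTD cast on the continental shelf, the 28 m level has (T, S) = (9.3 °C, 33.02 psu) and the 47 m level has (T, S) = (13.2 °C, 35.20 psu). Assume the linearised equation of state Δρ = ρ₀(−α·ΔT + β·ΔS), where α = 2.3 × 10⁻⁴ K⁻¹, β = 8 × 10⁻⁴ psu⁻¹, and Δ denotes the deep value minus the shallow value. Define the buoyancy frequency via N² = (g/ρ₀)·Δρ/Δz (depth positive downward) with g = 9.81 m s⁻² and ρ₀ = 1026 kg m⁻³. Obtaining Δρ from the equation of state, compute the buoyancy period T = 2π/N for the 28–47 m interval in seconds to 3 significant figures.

ΔT = +3.9 K, ΔS = +2.18 psu (deep − shallow).
Δρ/ρ₀ = −αΔT + βΔS = -8.97 × 10⁻⁴ + 1.744 × 10⁻³ = 8.47 × 10⁻⁴, so Δρ ≈ 0.8690 kg m⁻³.
N² = (g/ρ₀)·Δρ/Δz = g·(Δρ/ρ₀)/Δz = 9.81 × 8.47 × 10⁻⁴ / 19 = 4.3732 × 10⁻⁴ s⁻².
N = √(4.3732 × 10⁻⁴) = 0.020912 rad s⁻¹ → T = 2π/N = 300.46 s ≈ 300 s.

300 s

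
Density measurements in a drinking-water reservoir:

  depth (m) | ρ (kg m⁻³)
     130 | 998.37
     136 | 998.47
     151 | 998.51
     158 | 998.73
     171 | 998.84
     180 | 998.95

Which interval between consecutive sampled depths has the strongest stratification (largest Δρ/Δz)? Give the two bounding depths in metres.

Compute the density gradient over each adjacent pair:
  130–136 m: Δρ/Δz = 0.10/6 = 0.017 kg m⁻⁴
  136–151 m: Δρ/Δz = 0.04/15 = 2.7 × 10⁻³ kg m⁻⁴
  151–158 m: Δρ/Δz = 0.22/7 = 0.031 kg m⁻⁴
  158–171 m: Δρ/Δz = 0.11/13 = 8.5 × 10⁻³ kg m⁻⁴
  171–180 m: Δρ/Δz = 0.11/9 = 0.012 kg m⁻⁴
The largest gradient is in the 151–158 m interval — the pycnocline.

151–158 m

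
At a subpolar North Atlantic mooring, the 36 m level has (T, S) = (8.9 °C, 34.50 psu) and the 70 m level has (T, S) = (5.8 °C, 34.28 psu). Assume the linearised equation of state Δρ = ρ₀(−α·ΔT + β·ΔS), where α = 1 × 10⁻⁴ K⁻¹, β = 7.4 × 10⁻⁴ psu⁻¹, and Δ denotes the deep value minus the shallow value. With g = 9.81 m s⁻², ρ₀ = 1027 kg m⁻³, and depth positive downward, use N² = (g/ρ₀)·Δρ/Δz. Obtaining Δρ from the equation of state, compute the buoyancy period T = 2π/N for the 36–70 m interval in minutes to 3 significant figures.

ΔT = -3.1 K, ΔS = -0.22 psu (deep − shallow).
Δρ/ρ₀ = −αΔT + βΔS = 3.10 × 10⁻⁴ − 1.628 × 10⁻⁴ = 1.472 × 10⁻⁴, so Δρ ≈ 0.1512 kg m⁻³.
N² = (g/ρ₀)·Δρ/Δz = g·(Δρ/ρ₀)/Δz = 9.81 × 1.472 × 10⁻⁴ / 34 = 4.2472 × 10⁻⁵ s⁻².
N = √(4.2472 × 10⁻⁵) = 6.5171 × 10⁻³ rad s⁻¹ → T = 2π/N = 964.11 s = 16.069 min ≈ 16.1 min.

16.1 min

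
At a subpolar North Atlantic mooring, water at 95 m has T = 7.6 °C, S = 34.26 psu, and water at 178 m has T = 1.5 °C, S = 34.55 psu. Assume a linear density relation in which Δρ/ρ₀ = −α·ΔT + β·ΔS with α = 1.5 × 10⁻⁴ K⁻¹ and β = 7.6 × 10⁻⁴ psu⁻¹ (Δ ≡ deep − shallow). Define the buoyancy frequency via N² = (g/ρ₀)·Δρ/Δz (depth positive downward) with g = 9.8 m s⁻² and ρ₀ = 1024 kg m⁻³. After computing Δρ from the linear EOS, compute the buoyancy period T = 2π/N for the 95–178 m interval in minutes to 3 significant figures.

9.04 min

ΔT = -6.1 K, ΔS = +0.29 psu (deep − shallow).
Δρ/ρ₀ = −αΔT + βΔS = 9.15 × 10⁻⁴ + 2.204 × 10⁻⁴ = 1.1354 × 10⁻³, so Δρ ≈ 1.163 kg m⁻³.
N² = (g/ρ₀)·Δρ/Δz = g·(Δρ/ρ₀)/Δz = 9.8 × 1.1354 × 10⁻³ / 83 = 1.3406 × 10⁻⁴ s⁻².
N = √(1.3406 × 10⁻⁴) = 0.011578 rad s⁻¹ → T = 2π/N = 542.68 s = 9.0447 min ≈ 9.04 min.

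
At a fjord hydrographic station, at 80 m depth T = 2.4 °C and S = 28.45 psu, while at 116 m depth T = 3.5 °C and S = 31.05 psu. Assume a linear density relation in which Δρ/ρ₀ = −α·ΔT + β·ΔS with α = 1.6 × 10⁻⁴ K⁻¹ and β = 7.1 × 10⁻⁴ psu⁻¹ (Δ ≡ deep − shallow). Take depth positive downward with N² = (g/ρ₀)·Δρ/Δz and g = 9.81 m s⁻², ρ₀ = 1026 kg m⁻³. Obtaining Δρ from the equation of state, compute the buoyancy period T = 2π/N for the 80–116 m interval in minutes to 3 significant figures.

4.91 min

ΔT = +1.1 K, ΔS = +2.60 psu (deep − shallow).
Δρ/ρ₀ = −αΔT + βΔS = -1.76 × 10⁻⁴ + 1.846 × 10⁻³ = 1.67 × 10⁻³, so Δρ ≈ 1.713 kg m⁻³.
N² = (g/ρ₀)·Δρ/Δz = g·(Δρ/ρ₀)/Δz = 9.81 × 1.67 × 10⁻³ / 36 = 4.5508 × 10⁻⁴ s⁻².
N = √(4.5508 × 10⁻⁴) = 0.021333 rad s⁻¹ → T = 2π/N = 294.53 s = 4.9088 min ≈ 4.91 min.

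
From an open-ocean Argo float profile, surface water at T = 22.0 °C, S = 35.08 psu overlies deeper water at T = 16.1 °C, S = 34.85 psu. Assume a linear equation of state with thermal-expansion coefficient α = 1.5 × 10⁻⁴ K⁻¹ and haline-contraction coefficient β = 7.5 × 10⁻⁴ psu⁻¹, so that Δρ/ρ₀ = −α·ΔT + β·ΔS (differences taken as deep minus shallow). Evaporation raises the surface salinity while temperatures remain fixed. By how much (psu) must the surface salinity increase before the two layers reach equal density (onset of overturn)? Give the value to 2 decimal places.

Neutral buoyancy requires −α(T_deep − T_surf) + β(S_deep − S_surf′) = 0.
S_surf′ = S_deep − (α/β)·ΔT = 34.85 − (1.5 × 10⁻⁴/7.5 × 10⁻⁴)·(-5.9) = 36.0300 psu.
Increase required: 36.0300 − 35.08 = 0.9500 psu.

0.95 psu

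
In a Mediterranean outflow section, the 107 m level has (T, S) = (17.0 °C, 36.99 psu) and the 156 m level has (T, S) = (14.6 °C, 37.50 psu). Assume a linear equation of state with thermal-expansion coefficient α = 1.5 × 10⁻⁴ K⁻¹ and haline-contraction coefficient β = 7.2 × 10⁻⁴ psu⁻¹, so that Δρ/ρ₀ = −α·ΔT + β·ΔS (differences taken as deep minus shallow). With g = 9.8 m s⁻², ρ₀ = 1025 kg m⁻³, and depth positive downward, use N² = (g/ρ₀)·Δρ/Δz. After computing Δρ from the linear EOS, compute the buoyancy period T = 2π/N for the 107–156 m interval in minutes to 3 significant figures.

8.68 min

ΔT = -2.4 K, ΔS = +0.51 psu (deep − shallow).
Δρ/ρ₀ = −αΔT + βΔS = 3.60 × 10⁻⁴ + 3.672 × 10⁻⁴ = 7.272 × 10⁻⁴, so Δρ ≈ 0.7454 kg m⁻³.
N² = (g/ρ₀)·Δρ/Δz = g·(Δρ/ρ₀)/Δz = 9.8 × 7.272 × 10⁻⁴ / 49 = 1.4544 × 10⁻⁴ s⁻².
N = √(1.4544 × 10⁻⁴) = 0.012060 rad s⁻¹ → T = 2π/N = 520.99 s = 8.6832 min ≈ 8.68 min.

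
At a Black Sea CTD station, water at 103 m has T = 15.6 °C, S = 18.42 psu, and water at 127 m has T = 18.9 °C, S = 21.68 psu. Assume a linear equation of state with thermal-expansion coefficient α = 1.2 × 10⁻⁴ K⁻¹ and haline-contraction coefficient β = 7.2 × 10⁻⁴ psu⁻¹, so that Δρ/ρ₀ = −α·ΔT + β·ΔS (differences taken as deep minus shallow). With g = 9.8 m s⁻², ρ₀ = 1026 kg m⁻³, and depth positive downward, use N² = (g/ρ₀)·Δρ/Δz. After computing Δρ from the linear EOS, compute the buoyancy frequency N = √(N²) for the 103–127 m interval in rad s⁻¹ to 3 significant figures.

0.0282 rad s⁻¹

ΔT = +3.3 K, ΔS = +3.26 psu (deep − shallow).
Δρ/ρ₀ = −αΔT + βΔS = -3.96 × 10⁻⁴ + 2.3472 × 10⁻³ = 1.9512 × 10⁻³, so Δρ ≈ 2.002 kg m⁻³.
N² = (g/ρ₀)·Δρ/Δz = g·(Δρ/ρ₀)/Δz = 9.8 × 1.9512 × 10⁻³ / 24 = 7.9674 × 10⁻⁴ s⁻².
N = √(7.9674 × 10⁻⁴) = 0.028227 rad s⁻¹ ≈ 0.0282 rad s⁻¹.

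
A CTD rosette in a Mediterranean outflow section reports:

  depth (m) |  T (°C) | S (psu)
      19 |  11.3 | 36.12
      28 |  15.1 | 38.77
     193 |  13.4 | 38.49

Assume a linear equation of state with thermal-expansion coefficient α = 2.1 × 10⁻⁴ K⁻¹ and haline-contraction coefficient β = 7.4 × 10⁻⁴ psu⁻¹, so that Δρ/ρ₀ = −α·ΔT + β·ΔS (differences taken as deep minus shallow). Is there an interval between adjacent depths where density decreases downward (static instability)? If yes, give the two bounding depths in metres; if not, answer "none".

none

Evaluate Δρ/ρ₀ = −αΔT + βΔS across each adjacent pair:
  19–28 m: −αΔT+βΔS = −(2.1 × 10⁻⁴)(+3.8)+(7.4 × 10⁻⁴)(+2.65) = 1.2 × 10⁻³ → stable
  28–193 m: −αΔT+βΔS = −(2.1 × 10⁻⁴)(-1.7)+(7.4 × 10⁻⁴)(-0.28) = 1.5 × 10⁻⁴ → stable
Every interval has Δρ > 0: the column is stably stratified throughout.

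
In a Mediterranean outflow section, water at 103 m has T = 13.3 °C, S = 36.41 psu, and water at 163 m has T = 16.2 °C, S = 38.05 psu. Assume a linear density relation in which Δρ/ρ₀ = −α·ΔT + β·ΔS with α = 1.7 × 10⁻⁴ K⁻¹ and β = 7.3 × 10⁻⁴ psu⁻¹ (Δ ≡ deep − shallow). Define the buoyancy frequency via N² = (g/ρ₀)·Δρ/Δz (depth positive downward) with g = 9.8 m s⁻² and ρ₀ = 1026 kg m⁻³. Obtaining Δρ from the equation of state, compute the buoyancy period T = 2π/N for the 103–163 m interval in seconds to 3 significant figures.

586 s

ΔT = +2.9 K, ΔS = +1.64 psu (deep − shallow).
Δρ/ρ₀ = −αΔT + βΔS = -4.93 × 10⁻⁴ + 1.1972 × 10⁻³ = 7.042 × 10⁻⁴, so Δρ ≈ 0.7225 kg m⁻³.
N² = (g/ρ₀)·Δρ/Δz = g·(Δρ/ρ₀)/Δz = 9.8 × 7.042 × 10⁻⁴ / 60 = 1.1502 × 10⁻⁴ s⁻².
N = √(1.1502 × 10⁻⁴) = 0.010725 rad s⁻¹ → T = 2π/N = 585.84 s ≈ 586 s.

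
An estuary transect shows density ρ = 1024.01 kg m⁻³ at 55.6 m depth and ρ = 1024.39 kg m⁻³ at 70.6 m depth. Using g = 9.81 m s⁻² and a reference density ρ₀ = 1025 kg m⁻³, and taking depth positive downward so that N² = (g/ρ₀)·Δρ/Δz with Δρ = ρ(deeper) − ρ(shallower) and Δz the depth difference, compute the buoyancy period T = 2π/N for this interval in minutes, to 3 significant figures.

6.73 min

Δρ = 1024.39 − 1024.01 = 0.38 kg m⁻³ over Δz = 70.6 − 55.6 = 15 m.
N² = (9.81/1025) × (0.38/15) = 2.4246 × 10⁻⁴ s⁻².
N = √(2.4246 × 10⁻⁴) = 0.015571 rad s⁻¹, so T = 2π/N = 403.52 s = 6.7253 min ≈ 6.73 min.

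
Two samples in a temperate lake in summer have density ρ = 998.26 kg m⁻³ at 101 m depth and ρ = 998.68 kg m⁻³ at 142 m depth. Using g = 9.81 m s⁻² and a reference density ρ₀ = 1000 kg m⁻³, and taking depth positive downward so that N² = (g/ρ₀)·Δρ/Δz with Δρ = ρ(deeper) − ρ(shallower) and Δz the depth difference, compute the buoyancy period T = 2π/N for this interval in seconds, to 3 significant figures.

Δρ = 998.68 − 998.26 = 0.42 kg m⁻³ over Δz = 142 − 101 = 41 m.
N² = (9.81/1000) × (0.42/41) = 1.0049 × 10⁻⁴ s⁻².
N = √(1.0049 × 10⁻⁴) = 0.010024 rad s⁻¹, so T = 2π/N = 626.81 s ≈ 627 s.

627 s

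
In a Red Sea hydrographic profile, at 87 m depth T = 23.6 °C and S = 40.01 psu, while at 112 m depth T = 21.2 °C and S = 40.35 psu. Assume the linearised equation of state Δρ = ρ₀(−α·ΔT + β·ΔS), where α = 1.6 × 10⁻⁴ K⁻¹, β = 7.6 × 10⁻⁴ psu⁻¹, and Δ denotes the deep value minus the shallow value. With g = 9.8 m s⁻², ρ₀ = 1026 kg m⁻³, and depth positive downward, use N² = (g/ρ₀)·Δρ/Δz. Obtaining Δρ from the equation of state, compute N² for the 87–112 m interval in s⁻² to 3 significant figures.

ΔT = -2.4 K, ΔS = +0.34 psu (deep − shallow).
Δρ/ρ₀ = −αΔT + βΔS = 3.84 × 10⁻⁴ + 2.584 × 10⁻⁴ = 6.424 × 10⁻⁴, so Δρ ≈ 0.6591 kg m⁻³.
N² = (g/ρ₀)·Δρ/Δz = g·(Δρ/ρ₀)/Δz = 9.8 × 6.424 × 10⁻⁴ / 25 = 2.5182 × 10⁻⁴ s⁻² ≈ 2.52 × 10⁻⁴ s⁻².

2.52 × 10⁻⁴ s⁻²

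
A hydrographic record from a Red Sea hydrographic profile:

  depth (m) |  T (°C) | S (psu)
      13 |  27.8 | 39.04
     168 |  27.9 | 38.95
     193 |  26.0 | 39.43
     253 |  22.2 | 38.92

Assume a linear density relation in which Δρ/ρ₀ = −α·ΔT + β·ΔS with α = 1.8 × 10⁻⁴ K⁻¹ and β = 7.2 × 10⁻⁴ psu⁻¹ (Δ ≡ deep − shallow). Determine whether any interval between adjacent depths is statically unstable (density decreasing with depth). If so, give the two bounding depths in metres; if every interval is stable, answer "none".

13–168 m

Evaluate Δρ/ρ₀ = −αΔT + βΔS across each adjacent pair:
  13–168 m: −αΔT+βΔS = −(1.8 × 10⁻⁴)(+0.1)+(7.2 × 10⁻⁴)(-0.09) = -8.3 × 10⁻⁵ → UNSTABLE
  168–193 m: −αΔT+βΔS = −(1.8 × 10⁻⁴)(-1.9)+(7.2 × 10⁻⁴)(+0.48) = 6.9 × 10⁻⁴ → stable
  193–253 m: −αΔT+βΔS = −(1.8 × 10⁻⁴)(-3.8)+(7.2 × 10⁻⁴)(-0.51) = 3.2 × 10⁻⁴ → stable
The 13–168 m interval has Δρ < 0: lighter water underlies denser water.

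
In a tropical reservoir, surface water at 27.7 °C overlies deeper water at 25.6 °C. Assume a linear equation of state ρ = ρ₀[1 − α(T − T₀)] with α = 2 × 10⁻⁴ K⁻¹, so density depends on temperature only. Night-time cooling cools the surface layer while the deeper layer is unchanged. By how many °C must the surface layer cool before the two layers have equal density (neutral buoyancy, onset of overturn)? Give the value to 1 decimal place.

2.1 °C

With temperature the only control, equal density requires T_surf′ = T_deep.
T_surf′ = 25.6 °C.
Cooling required: 27.7 − 25.6 = 2.1 °C.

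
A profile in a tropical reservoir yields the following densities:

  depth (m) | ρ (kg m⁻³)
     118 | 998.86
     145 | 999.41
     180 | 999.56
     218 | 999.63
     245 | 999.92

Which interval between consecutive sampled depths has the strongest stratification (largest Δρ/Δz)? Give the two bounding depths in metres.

Compute the density gradient over each adjacent pair:
  118–145 m: Δρ/Δz = 0.55/27 = 0.020 kg m⁻⁴
  145–180 m: Δρ/Δz = 0.15/35 = 4.3 × 10⁻³ kg m⁻⁴
  180–218 m: Δρ/Δz = 0.07/38 = 1.8 × 10⁻³ kg m⁻⁴
  218–245 m: Δρ/Δz = 0.29/27 = 0.011 kg m⁻⁴
The largest gradient is in the 118–145 m interval — the pycnocline.

118–145 m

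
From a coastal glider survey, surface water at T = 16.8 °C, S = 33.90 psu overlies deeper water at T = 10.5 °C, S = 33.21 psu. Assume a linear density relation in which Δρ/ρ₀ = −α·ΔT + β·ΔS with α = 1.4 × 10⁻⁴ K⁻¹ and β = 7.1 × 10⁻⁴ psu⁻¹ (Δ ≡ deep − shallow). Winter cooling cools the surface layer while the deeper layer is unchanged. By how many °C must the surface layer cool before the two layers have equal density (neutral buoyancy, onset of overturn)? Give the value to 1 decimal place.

Neutral buoyancy requires Δρ = 0, i.e. −α(T_deep − T_surf′) + β(S_deep − S_surf) = 0.
T_surf′ = T_deep − (β/α)·ΔS = 10.5 − (7.1 × 10⁻⁴/1.4 × 10⁻⁴)·(-0.69) = 13.999 °C.
Cooling required: 16.8 − (13.999) = 2.801 °C.

2.8 °C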